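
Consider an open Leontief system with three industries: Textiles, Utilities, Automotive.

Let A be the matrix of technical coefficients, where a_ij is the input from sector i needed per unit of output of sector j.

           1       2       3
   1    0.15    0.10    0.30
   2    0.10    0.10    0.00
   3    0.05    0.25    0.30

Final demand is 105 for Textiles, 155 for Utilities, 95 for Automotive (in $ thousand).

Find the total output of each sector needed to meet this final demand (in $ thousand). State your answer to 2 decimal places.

x_1 = 225.17, x_2 = 197.24, x_3 = 222.24

I − A =
  [   0.85    -0.10    -0.30]
  [  -0.10     0.90     0.00]
  [  -0.05    -0.25     0.70]
Cofactors of I−A, C_ij = (−1)^(i+j)·(minor ij) (rows/columns in the sector order above):
  C_11 = (0.90)(0.70) − (0.00)(-0.25) = 0.6300
  C_12 = −[(-0.10)(0.70) − (0.00)(-0.05)] = 0.0700
  C_13 = (-0.10)(-0.25) − (0.90)(-0.05) = 0.0700
  C_21 = −[(-0.10)(0.70) − (-0.30)(-0.25)] = 0.1450
  C_22 = (0.85)(0.70) − (-0.30)(-0.05) = 0.5800
  C_23 = −[(0.85)(-0.25) − (-0.10)(-0.05)] = 0.2175
  C_31 = (-0.10)(0.00) − (-0.30)(0.90) = 0.2700
  C_32 = −[(0.85)(0.00) − (-0.30)(-0.10)] = 0.0300
  C_33 = (0.85)(0.90) − (-0.10)(-0.10) = 0.7550
det(I−A) = Σ_j (I−A)_1j·C_1j = (0.85)(0.6300) + (-0.10)(0.0700) + (-0.30)(0.0700) = 0.5075
adj(I−A) = Cᵀ =
  [ 0.6300   0.1450   0.2700]
  [ 0.0700   0.5800   0.0300]
  [ 0.0700   0.2175   0.7550]
(I − A)⁻¹ = adj(I−A) / det(I−A) ≈
  [   1.2414     0.2857     0.5320]
  [   0.1379     1.1429     0.0591]
  [   0.1379     0.4286     1.4877]
x = (I − A)⁻¹ d = adj(I−A)·d / det(I−A), with det(I−A) = 0.5075:
  x_1 = (0.6300·105 + 0.1450·155 + 0.2700·95) / 0.5075 = 114.275 / 0.5075 ≈ 225.17
  x_2 = (0.0700·105 + 0.5800·155 + 0.0300·95) / 0.5075 = 100.10 / 0.5075 ≈ 197.24
  x_3 = (0.0700·105 + 0.2175·155 + 0.7550·95) / 0.5075 = 112.7875 / 0.5075 ≈ 222.24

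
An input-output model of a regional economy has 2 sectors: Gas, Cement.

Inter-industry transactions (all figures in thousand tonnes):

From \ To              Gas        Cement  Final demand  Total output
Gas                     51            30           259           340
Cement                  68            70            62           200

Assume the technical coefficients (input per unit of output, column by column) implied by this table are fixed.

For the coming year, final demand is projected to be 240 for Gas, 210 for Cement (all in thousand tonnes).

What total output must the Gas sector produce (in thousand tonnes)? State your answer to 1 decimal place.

x_G = 358.9

Technical coefficients a_ij = z_ij / X_j:
  a_GG = 51/340 = 0.15, a_CG = 68/340 = 0.20
  a_GC = 30/200 = 0.15, a_CC = 70/200 = 0.35
I − A =
  [   0.85    -0.15]
  [  -0.20     0.65]
det(I−A) = (0.85)(0.65) − (-0.15)(-0.20) = 0.5225
adj(I−A) = [[0.65, 0.15], [0.20, 0.85]]
(I − A)⁻¹ = adj(I−A) / det(I−A) ≈
  [   1.2440     0.2871]
  [   0.3828     1.6268]
x = (I − A)⁻¹ d = adj(I−A)·d / det(I−A), with det(I−A) = 0.5225:
  x_G = (0.65·240 + 0.15·210) / 0.5225 = 187.50 / 0.5225 ≈ 358.9
  x_C = (0.20·240 + 0.85·210) / 0.5225 = 226.50 / 0.5225 ≈ 433.5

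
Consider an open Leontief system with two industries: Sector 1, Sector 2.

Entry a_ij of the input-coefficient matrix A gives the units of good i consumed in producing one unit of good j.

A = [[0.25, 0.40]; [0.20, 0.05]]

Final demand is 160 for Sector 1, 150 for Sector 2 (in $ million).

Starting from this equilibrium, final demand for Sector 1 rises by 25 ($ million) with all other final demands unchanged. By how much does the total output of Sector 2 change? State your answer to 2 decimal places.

Δx_2 = 7.91

I − A =
  [   0.75    -0.40]
  [  -0.20     0.95]
det(I−A) = (0.75)(0.95) − (-0.40)(-0.20) = 0.6325
adj(I−A) = [[0.95, 0.40], [0.20, 0.75]]
(I − A)⁻¹ = adj(I−A) / det(I−A) ≈
  [   1.5020     0.6324]
  [   0.3162     1.1858]
Δx = (I − A)⁻¹ Δd with Δd having +25 in the Sector 1 component and 0 elsewhere.
So Δx_2 = L_21 · (+25), where L_21 = adj(I−A)_21 / det(I−A) = 0.20 / 0.6325.
Δx_2 = 0.20 × (+25) / 0.6325 = 5.00 / 0.6325 ≈ 7.91.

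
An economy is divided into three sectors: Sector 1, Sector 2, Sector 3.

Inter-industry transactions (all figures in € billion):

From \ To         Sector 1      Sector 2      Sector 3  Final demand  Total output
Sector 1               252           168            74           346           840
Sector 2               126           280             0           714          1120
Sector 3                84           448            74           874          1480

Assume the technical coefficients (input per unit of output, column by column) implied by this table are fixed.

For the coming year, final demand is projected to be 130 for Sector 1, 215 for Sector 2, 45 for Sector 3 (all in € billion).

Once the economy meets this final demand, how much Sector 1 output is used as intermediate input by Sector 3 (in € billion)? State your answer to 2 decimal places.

z_13 = 11.01

Technical coefficients a_ij = z_ij / X_j:
  a_11 = 252/840 = 0.30, a_21 = 126/840 = 0.15, a_31 = 84/840 = 0.10
  a_12 = 168/1120 = 0.15, a_22 = 280/1120 = 0.25, a_32 = 448/1120 = 0.40
  a_13 = 74/1480 = 0.05, a_23 = 0/1480 = 0.00, a_33 = 74/1480 = 0.05
I − A =
  [   0.70    -0.15    -0.05]
  [  -0.15     0.75     0.00]
  [  -0.10    -0.40     0.95]
Cofactors of I−A, C_ij = (−1)^(i+j)·(minor ij) (rows/columns in the sector order above):
  C_11 = (0.75)(0.95) − (0.00)(-0.40) = 0.7125
  C_12 = −[(-0.15)(0.95) − (0.00)(-0.10)] = 0.1425
  C_13 = (-0.15)(-0.40) − (0.75)(-0.10) = 0.1350
  C_21 = −[(-0.15)(0.95) − (-0.05)(-0.40)] = 0.1625
  C_22 = (0.70)(0.95) − (-0.05)(-0.10) = 0.6600
  C_23 = −[(0.70)(-0.40) − (-0.15)(-0.10)] = 0.2950
  C_31 = (-0.15)(0.00) − (-0.05)(0.75) = 0.0375
  C_32 = −[(0.70)(0.00) − (-0.05)(-0.15)] = 0.0075
  C_33 = (0.70)(0.75) − (-0.15)(-0.15) = 0.5025
det(I−A) = Σ_j (I−A)_1j·C_1j = (0.70)(0.7125) + (-0.15)(0.1425) + (-0.05)(0.1350) = 0.470625
adj(I−A) = Cᵀ =
  [ 0.7125   0.1625   0.0375]
  [ 0.1425   0.6600   0.0075]
  [ 0.1350   0.2950   0.5025]
(I − A)⁻¹ = adj(I−A) / det(I−A) ≈
  [   1.5139     0.3453     0.0797]
  [   0.3028     1.4024     0.0159]
  [   0.2869     0.6268     1.0677]
First solve x = (I − A)⁻¹ d = adj(I−A)·d / det(I−A); in particular x_3 = (0.1350·130 + 0.2950·215 + 0.5025·45) / 0.470625 = 103.5875 / 0.470625 ≈ 220.1062.
Intermediate flow from 1 to 3: z_13 = a_13 · x_3 = 0.05 × 103.5875 / 0.470625 = 5.179375 / 0.470625 ≈ 11.01.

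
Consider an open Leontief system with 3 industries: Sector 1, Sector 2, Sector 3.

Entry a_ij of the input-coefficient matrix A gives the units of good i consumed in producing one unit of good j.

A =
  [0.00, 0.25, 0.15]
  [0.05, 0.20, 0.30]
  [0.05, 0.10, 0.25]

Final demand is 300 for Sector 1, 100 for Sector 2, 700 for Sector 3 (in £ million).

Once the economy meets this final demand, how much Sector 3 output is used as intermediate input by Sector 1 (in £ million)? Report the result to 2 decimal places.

z_31 = 29.79

I − A =
  [   1.00    -0.25    -0.15]
  [  -0.05     0.80    -0.30]
  [  -0.05    -0.10     0.75]
Cofactors of I−A, C_ij = (−1)^(i+j)·(minor ij) (rows/columns in the sector order above):
  C_11 = (0.80)(0.75) − (-0.30)(-0.10) = 0.5700
  C_12 = −[(-0.05)(0.75) − (-0.30)(-0.05)] = 0.0525
  C_13 = (-0.05)(-0.10) − (0.80)(-0.05) = 0.0450
  C_21 = −[(-0.25)(0.75) − (-0.15)(-0.10)] = 0.2025
  C_22 = (1.00)(0.75) − (-0.15)(-0.05) = 0.7425
  C_23 = −[(1.00)(-0.10) − (-0.25)(-0.05)] = 0.1125
  C_31 = (-0.25)(-0.30) − (-0.15)(0.80) = 0.1950
  C_32 = −[(1.00)(-0.30) − (-0.15)(-0.05)] = 0.3075
  C_33 = (1.00)(0.80) − (-0.25)(-0.05) = 0.7875
det(I−A) = Σ_j (I−A)_1j·C_1j = (1.00)(0.5700) + (-0.25)(0.0525) + (-0.15)(0.0450) = 0.550125
adj(I−A) = Cᵀ =
  [ 0.5700   0.2025   0.1950]
  [ 0.0525   0.7425   0.3075]
  [ 0.0450   0.1125   0.7875]
(I − A)⁻¹ = adj(I−A) / det(I−A) ≈
  [   1.0361     0.3681     0.3545]
  [   0.0954     1.3497     0.5590]
  [   0.0818     0.2045     1.4315]
First solve x = (I − A)⁻¹ d = adj(I−A)·d / det(I−A); in particular x_1 = (0.5700·300 + 0.2025·100 + 0.1950·700) / 0.550125 = 327.75 / 0.550125 ≈ 595.7737.
Intermediate flow from 3 to 1: z_31 = a_31 · x_1 = 0.05 × 327.75 / 0.550125 = 16.3875 / 0.550125 ≈ 29.79.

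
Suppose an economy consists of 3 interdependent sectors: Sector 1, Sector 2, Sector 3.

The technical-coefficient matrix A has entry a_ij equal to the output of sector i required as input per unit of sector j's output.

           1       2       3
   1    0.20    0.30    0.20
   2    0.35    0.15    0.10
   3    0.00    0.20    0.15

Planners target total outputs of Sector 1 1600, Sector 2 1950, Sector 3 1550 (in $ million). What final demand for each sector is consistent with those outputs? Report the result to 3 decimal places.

d_1 = 385.000, d_2 = 942.500, d_3 = 927.500

I − A =
  [   0.80    -0.30    -0.20]
  [  -0.35     0.85    -0.10]
  [   0.00    -0.20     0.85]
d = (I − A) x:
  d_1 = (+0.80)·1600 + (-0.30)·1950 + (-0.20)·1550 = 385.000
  d_2 = (-0.35)·1600 + (+0.85)·1950 + (-0.10)·1550 = 942.500
  d_3 = (+0.00)·1600 + (-0.20)·1950 + (+0.85)·1550 = 927.500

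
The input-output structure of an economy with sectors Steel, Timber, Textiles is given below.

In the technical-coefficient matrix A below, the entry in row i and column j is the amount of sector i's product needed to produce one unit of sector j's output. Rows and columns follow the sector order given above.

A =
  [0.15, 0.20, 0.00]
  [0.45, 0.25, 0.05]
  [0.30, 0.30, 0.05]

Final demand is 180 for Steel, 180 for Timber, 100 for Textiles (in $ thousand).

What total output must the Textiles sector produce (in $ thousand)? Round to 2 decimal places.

x_3 = 349.44

I − A =
  [   0.85    -0.20     0.00]
  [  -0.45     0.75    -0.05]
  [  -0.30    -0.30     0.95]
Cofactors of I−A, C_ij = (−1)^(i+j)·(minor ij) (rows/columns in the sector order above):
  C_11 = (0.75)(0.95) − (-0.05)(-0.30) = 0.6975
  C_12 = −[(-0.45)(0.95) − (-0.05)(-0.30)] = 0.4425
  C_13 = (-0.45)(-0.30) − (0.75)(-0.30) = 0.3600
  C_21 = −[(-0.20)(0.95) − (0.00)(-0.30)] = 0.1900
  C_22 = (0.85)(0.95) − (0.00)(-0.30) = 0.8075
  C_23 = −[(0.85)(-0.30) − (-0.20)(-0.30)] = 0.3150
  C_31 = (-0.20)(-0.05) − (0.00)(0.75) = 0.0100
  C_32 = −[(0.85)(-0.05) − (0.00)(-0.45)] = 0.0425
  C_33 = (0.85)(0.75) − (-0.20)(-0.45) = 0.5475
det(I−A) = Σ_j (I−A)_1j·C_1j = (0.85)(0.6975) + (-0.20)(0.4425) + (0.00)(0.3600) = 0.504375
adj(I−A) = Cᵀ =
  [ 0.6975   0.1900   0.0100]
  [ 0.4425   0.8075   0.0425]
  [ 0.3600   0.3150   0.5475]
(I − A)⁻¹ = adj(I−A) / det(I−A) ≈
  [   1.3829     0.3767     0.0198]
  [   0.8773     1.6010     0.0843]
  [   0.7138     0.6245     1.0855]
x = (I − A)⁻¹ d = adj(I−A)·d / det(I−A), with det(I−A) = 0.504375:
  x_1 = (0.6975·180 + 0.1900·180 + 0.0100·100) / 0.504375 = 160.75 / 0.504375 ≈ 318.71
  x_2 = (0.4425·180 + 0.8075·180 + 0.0425·100) / 0.504375 = 229.25 / 0.504375 ≈ 454.52
  x_3 = (0.3600·180 + 0.3150·180 + 0.5475·100) / 0.504375 = 176.25 / 0.504375 ≈ 349.44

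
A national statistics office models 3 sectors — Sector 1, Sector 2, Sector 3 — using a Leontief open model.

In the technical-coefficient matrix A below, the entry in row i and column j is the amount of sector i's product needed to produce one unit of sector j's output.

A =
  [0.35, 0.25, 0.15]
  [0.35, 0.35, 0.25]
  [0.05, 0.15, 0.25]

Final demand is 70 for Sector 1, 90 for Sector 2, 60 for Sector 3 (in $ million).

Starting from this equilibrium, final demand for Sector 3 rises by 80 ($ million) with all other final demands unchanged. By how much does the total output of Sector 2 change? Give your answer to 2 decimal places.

I − A =
  [   0.65    -0.25    -0.15]
  [  -0.35     0.65    -0.25]
  [  -0.05    -0.15     0.75]
Cofactors of I−A, C_ij = (−1)^(i+j)·(minor ij) (rows/columns in the sector order above):
  C_11 = (0.65)(0.75) − (-0.25)(-0.15) = 0.4500
  C_12 = −[(-0.35)(0.75) − (-0.25)(-0.05)] = 0.2750
  C_13 = (-0.35)(-0.15) − (0.65)(-0.05) = 0.0850
  C_21 = −[(-0.25)(0.75) − (-0.15)(-0.15)] = 0.2100
  C_22 = (0.65)(0.75) − (-0.15)(-0.05) = 0.4800
  C_23 = −[(0.65)(-0.15) − (-0.25)(-0.05)] = 0.1100
  C_31 = (-0.25)(-0.25) − (-0.15)(0.65) = 0.1600
  C_32 = −[(0.65)(-0.25) − (-0.15)(-0.35)] = 0.2150
  C_33 = (0.65)(0.65) − (-0.25)(-0.35) = 0.3350
det(I−A) = Σ_j (I−A)_1j·C_1j = (0.65)(0.4500) + (-0.25)(0.2750) + (-0.15)(0.0850) = 0.2110
adj(I−A) = Cᵀ =
  [ 0.4500   0.2100   0.1600]
  [ 0.2750   0.4800   0.2150]
  [ 0.0850   0.1100   0.3350]
(I − A)⁻¹ = adj(I−A) / det(I−A) ≈
  [   2.1327     0.9953     0.7583]
  [   1.3033     2.2749     1.0190]
  [   0.4028     0.5213     1.5877]
Δx = (I − A)⁻¹ Δd with Δd having +80 in the Sector 3 component and 0 elsewhere.
So Δx_2 = L_23 · (+80), where L_23 = adj(I−A)_23 / det(I−A) = 0.2150 / 0.2110.
Δx_2 = 0.2150 × (+80) / 0.2110 = 17.20 / 0.2110 ≈ 81.52.

Δx_2 = 81.52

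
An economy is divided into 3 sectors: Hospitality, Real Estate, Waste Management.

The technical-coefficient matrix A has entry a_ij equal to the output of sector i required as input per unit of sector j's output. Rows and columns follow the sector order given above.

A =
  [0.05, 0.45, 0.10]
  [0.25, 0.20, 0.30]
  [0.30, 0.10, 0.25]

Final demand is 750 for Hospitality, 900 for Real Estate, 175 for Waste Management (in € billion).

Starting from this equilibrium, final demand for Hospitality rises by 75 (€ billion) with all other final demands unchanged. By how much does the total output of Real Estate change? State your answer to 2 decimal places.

Δx_2 = 53.35

I − A =
  [   0.95    -0.45    -0.10]
  [  -0.25     0.80    -0.30]
  [  -0.30    -0.10     0.75]
Cofactors of I−A, C_ij = (−1)^(i+j)·(minor ij) (rows/columns in the sector order above):
  C_11 = (0.80)(0.75) − (-0.30)(-0.10) = 0.5700
  C_12 = −[(-0.25)(0.75) − (-0.30)(-0.30)] = 0.2775
  C_13 = (-0.25)(-0.10) − (0.80)(-0.30) = 0.2650
  C_21 = −[(-0.45)(0.75) − (-0.10)(-0.10)] = 0.3475
  C_22 = (0.95)(0.75) − (-0.10)(-0.30) = 0.6825
  C_23 = −[(0.95)(-0.10) − (-0.45)(-0.30)] = 0.2300
  C_31 = (-0.45)(-0.30) − (-0.10)(0.80) = 0.2150
  C_32 = −[(0.95)(-0.30) − (-0.10)(-0.25)] = 0.3100
  C_33 = (0.95)(0.80) − (-0.45)(-0.25) = 0.6475
det(I−A) = Σ_j (I−A)_1j·C_1j = (0.95)(0.5700) + (-0.45)(0.2775) + (-0.10)(0.2650) = 0.390125
adj(I−A) = Cᵀ =
  [ 0.5700   0.3475   0.2150]
  [ 0.2775   0.6825   0.3100]
  [ 0.2650   0.2300   0.6475]
(I − A)⁻¹ = adj(I−A) / det(I−A) ≈
  [   1.4611     0.8907     0.5511]
  [   0.7113     1.7494     0.7946]
  [   0.6793     0.5896     1.6597]
Δx = (I − A)⁻¹ Δd with Δd having +75 in the Hospitality component and 0 elsewhere.
So Δx_2 = L_21 · (+75), where L_21 = adj(I−A)_21 / det(I−A) = 0.2775 / 0.390125.
Δx_2 = 0.2775 × (+75) / 0.390125 = 20.8125 / 0.390125 ≈ 53.35.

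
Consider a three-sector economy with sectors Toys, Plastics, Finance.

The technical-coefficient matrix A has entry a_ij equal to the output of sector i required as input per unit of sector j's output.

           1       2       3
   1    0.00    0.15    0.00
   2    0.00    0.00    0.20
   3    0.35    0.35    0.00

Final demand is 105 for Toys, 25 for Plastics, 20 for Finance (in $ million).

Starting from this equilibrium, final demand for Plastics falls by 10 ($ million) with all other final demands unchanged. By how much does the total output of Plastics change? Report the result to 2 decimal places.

Δx_2 = -10.88

I − A =
  [   1.00    -0.15     0.00]
  [   0.00     1.00    -0.20]
  [  -0.35    -0.35     1.00]
Cofactors of I−A, C_ij = (−1)^(i+j)·(minor ij) (rows/columns in the sector order above):
  C_11 = (1.00)(1.00) − (-0.20)(-0.35) = 0.9300
  C_12 = −[(0.00)(1.00) − (-0.20)(-0.35)] = 0.0700
  C_13 = (0.00)(-0.35) − (1.00)(-0.35) = 0.3500
  C_21 = −[(-0.15)(1.00) − (0.00)(-0.35)] = 0.1500
  C_22 = (1.00)(1.00) − (0.00)(-0.35) = 1.0000
  C_23 = −[(1.00)(-0.35) − (-0.15)(-0.35)] = 0.4025
  C_31 = (-0.15)(-0.20) − (0.00)(1.00) = 0.0300
  C_32 = −[(1.00)(-0.20) − (0.00)(0.00)] = 0.2000
  C_33 = (1.00)(1.00) − (-0.15)(0.00) = 1.0000
det(I−A) = Σ_j (I−A)_1j·C_1j = (1.00)(0.9300) + (-0.15)(0.0700) + (0.00)(0.3500) = 0.9195
adj(I−A) = Cᵀ =
  [ 0.9300   0.1500   0.0300]
  [ 0.0700   1.0000   0.2000]
  [ 0.3500   0.4025   1.0000]
(I − A)⁻¹ = adj(I−A) / det(I−A) ≈
  [   1.0114     0.1631     0.0326]
  [   0.0761     1.0875     0.2175]
  [   0.3806     0.4377     1.0875]
Δx = (I − A)⁻¹ Δd with Δd having -10 in the Plastics component and 0 elsewhere.
So Δx_2 = L_22 · (-10), where L_22 = adj(I−A)_22 / det(I−A) = 1.0000 / 0.9195.
Δx_2 = 1.0000 × (-10) / 0.9195 = -10.00 / 0.9195 ≈ -10.88.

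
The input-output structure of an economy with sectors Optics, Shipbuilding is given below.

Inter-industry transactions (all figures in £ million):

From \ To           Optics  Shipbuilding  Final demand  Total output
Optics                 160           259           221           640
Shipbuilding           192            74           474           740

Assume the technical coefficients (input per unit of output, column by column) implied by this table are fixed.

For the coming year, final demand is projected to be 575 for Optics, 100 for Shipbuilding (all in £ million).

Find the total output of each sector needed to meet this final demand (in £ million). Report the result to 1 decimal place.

Technical coefficients a_ij = z_ij / X_j:
  a_11 = 160/640 = 0.25, a_21 = 192/640 = 0.30
  a_12 = 259/740 = 0.35, a_22 = 74/740 = 0.10
I − A =
  [   0.75    -0.35]
  [  -0.30     0.90]
det(I−A) = (0.75)(0.90) − (-0.35)(-0.30) = 0.5700
adj(I−A) = [[0.90, 0.35], [0.30, 0.75]]
(I − A)⁻¹ = adj(I−A) / det(I−A) ≈
  [   1.5789     0.6140]
  [   0.5263     1.3158]
x = (I − A)⁻¹ d = adj(I−A)·d / det(I−A), with det(I−A) = 0.5700:
  x_1 = (0.90·575 + 0.35·100) / 0.5700 = 552.50 / 0.5700 ≈ 969.3
  x_2 = (0.30·575 + 0.75·100) / 0.5700 = 247.50 / 0.5700 ≈ 434.2

x_1 = 969.3, x_2 = 434.2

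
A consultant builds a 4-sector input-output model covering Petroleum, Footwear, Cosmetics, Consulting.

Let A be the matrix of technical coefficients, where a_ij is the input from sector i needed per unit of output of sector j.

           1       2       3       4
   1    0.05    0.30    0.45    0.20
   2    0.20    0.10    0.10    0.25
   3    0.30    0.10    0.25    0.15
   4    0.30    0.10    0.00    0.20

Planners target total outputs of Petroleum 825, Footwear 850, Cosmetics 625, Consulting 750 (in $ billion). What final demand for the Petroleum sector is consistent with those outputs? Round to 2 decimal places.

I − A =
  [   0.95    -0.30    -0.45    -0.20]
  [  -0.20     0.90    -0.10    -0.25]
  [  -0.30    -0.10     0.75    -0.15]
  [  -0.30    -0.10     0.00     0.80]
d = (I − A) x:
  d_1 = (+0.95)·825 + (-0.30)·850 + (-0.45)·625 + (-0.20)·750 = 97.50
  d_2 = (-0.20)·825 + (+0.90)·850 + (-0.10)·625 + (-0.25)·750 = 350.00
  d_3 = (-0.30)·825 + (-0.10)·850 + (+0.75)·625 + (-0.15)·750 = 23.75
  d_4 = (-0.30)·825 + (-0.10)·850 + (+0.00)·625 + (+0.80)·750 = 267.50

d_1 = 97.50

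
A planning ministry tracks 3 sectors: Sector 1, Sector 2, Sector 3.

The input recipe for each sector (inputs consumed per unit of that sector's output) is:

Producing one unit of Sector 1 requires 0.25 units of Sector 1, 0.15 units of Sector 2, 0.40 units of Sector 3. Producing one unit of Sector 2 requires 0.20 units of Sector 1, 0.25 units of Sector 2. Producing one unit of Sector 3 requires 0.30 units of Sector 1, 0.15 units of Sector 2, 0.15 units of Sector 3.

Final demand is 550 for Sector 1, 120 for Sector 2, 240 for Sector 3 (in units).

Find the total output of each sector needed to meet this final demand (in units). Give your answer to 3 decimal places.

x_1 = 1232.727, x_2 = 579.037, x_3 = 862.460

I − A =
  [   0.75    -0.20    -0.30]
  [  -0.15     0.75    -0.15]
  [  -0.40     0.00     0.85]
Cofactors of I−A, C_ij = (−1)^(i+j)·(minor ij) (rows/columns in the sector order above):
  C_11 = (0.75)(0.85) − (-0.15)(0.00) = 0.6375
  C_12 = −[(-0.15)(0.85) − (-0.15)(-0.40)] = 0.1875
  C_13 = (-0.15)(0.00) − (0.75)(-0.40) = 0.3000
  C_21 = −[(-0.20)(0.85) − (-0.30)(0.00)] = 0.1700
  C_22 = (0.75)(0.85) − (-0.30)(-0.40) = 0.5175
  C_23 = −[(0.75)(0.00) − (-0.20)(-0.40)] = 0.0800
  C_31 = (-0.20)(-0.15) − (-0.30)(0.75) = 0.2550
  C_32 = −[(0.75)(-0.15) − (-0.30)(-0.15)] = 0.1575
  C_33 = (0.75)(0.75) − (-0.20)(-0.15) = 0.5325
det(I−A) = Σ_j (I−A)_1j·C_1j = (0.75)(0.6375) + (-0.20)(0.1875) + (-0.30)(0.3000) = 0.350625
adj(I−A) = Cᵀ =
  [ 0.6375   0.1700   0.2550]
  [ 0.1875   0.5175   0.1575]
  [ 0.3000   0.0800   0.5325]
(I − A)⁻¹ = adj(I−A) / det(I−A) ≈
  [   1.8182     0.4848     0.7273]
  [   0.5348     1.4759     0.4492]
  [   0.8556     0.2282     1.5187]
x = (I − A)⁻¹ d = adj(I−A)·d / det(I−A), with det(I−A) = 0.350625:
  x_1 = (0.6375·550 + 0.1700·120 + 0.2550·240) / 0.350625 = 432.225 / 0.350625 ≈ 1232.727
  x_2 = (0.1875·550 + 0.5175·120 + 0.1575·240) / 0.350625 = 203.025 / 0.350625 ≈ 579.037
  x_3 = (0.3000·550 + 0.0800·120 + 0.5325·240) / 0.350625 = 302.40 / 0.350625 ≈ 862.460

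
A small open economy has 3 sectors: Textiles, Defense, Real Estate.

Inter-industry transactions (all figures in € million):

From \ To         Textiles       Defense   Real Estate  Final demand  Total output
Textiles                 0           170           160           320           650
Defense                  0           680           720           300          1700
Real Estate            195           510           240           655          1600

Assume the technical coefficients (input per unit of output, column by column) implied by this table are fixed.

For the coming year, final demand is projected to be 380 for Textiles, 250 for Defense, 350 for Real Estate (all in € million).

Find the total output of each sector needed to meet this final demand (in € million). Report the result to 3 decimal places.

Technical coefficients a_ij = z_ij / X_j:
  a_11 = 0/650 = 0.00, a_21 = 0/650 = 0.00, a_31 = 195/650 = 0.30
  a_12 = 170/1700 = 0.10, a_22 = 680/1700 = 0.40, a_32 = 510/1700 = 0.30
  a_13 = 160/1600 = 0.10, a_23 = 720/1600 = 0.45, a_33 = 240/1600 = 0.15
I − A =
  [   1.00    -0.10    -0.10]
  [   0.00     0.60    -0.45]
  [  -0.30    -0.30     0.85]
Cofactors of I−A, C_ij = (−1)^(i+j)·(minor ij) (rows/columns in the sector order above):
  C_11 = (0.60)(0.85) − (-0.45)(-0.30) = 0.3750
  C_12 = −[(0.00)(0.85) − (-0.45)(-0.30)] = 0.1350
  C_13 = (0.00)(-0.30) − (0.60)(-0.30) = 0.1800
  C_21 = −[(-0.10)(0.85) − (-0.10)(-0.30)] = 0.1150
  C_22 = (1.00)(0.85) − (-0.10)(-0.30) = 0.8200
  C_23 = −[(1.00)(-0.30) − (-0.10)(-0.30)] = 0.3300
  C_31 = (-0.10)(-0.45) − (-0.10)(0.60) = 0.1050
  C_32 = −[(1.00)(-0.45) − (-0.10)(0.00)] = 0.4500
  C_33 = (1.00)(0.60) − (-0.10)(0.00) = 0.6000
det(I−A) = Σ_j (I−A)_1j·C_1j = (1.00)(0.3750) + (-0.10)(0.1350) + (-0.10)(0.1800) = 0.3435
adj(I−A) = Cᵀ =
  [ 0.3750   0.1150   0.1050]
  [ 0.1350   0.8200   0.4500]
  [ 0.1800   0.3300   0.6000]
(I − A)⁻¹ = adj(I−A) / det(I−A) ≈
  [   1.0917     0.3348     0.3057]
  [   0.3930     2.3872     1.3100]
  [   0.5240     0.9607     1.7467]
x = (I − A)⁻¹ d = adj(I−A)·d / det(I−A), with det(I−A) = 0.3435:
  x_1 = (0.3750·380 + 0.1150·250 + 0.1050·350) / 0.3435 = 208.00 / 0.3435 ≈ 605.531
  x_2 = (0.1350·380 + 0.8200·250 + 0.4500·350) / 0.3435 = 413.80 / 0.3435 ≈ 1204.658
  x_3 = (0.1800·380 + 0.3300·250 + 0.6000·350) / 0.3435 = 360.90 / 0.3435 ≈ 1050.655

x_1 = 605.531, x_2 = 1204.658, x_3 = 1050.655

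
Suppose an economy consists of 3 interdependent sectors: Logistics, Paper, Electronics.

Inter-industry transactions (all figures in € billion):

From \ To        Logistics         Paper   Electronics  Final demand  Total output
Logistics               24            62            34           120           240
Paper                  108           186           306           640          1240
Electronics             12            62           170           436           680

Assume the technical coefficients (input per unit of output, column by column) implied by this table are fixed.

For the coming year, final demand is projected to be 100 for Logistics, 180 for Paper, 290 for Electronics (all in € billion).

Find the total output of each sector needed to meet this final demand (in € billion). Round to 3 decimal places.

x_1 = 164.490, x_2 = 527.994, x_3 = 432.832

Technical coefficients a_ij = z_ij / X_j:
  a_11 = 24/240 = 0.10, a_21 = 108/240 = 0.45, a_31 = 12/240 = 0.05
  a_12 = 62/1240 = 0.05, a_22 = 186/1240 = 0.15, a_32 = 62/1240 = 0.05
  a_13 = 34/680 = 0.05, a_23 = 306/680 = 0.45, a_33 = 170/680 = 0.25
I − A =
  [   0.90    -0.05    -0.05]
  [  -0.45     0.85    -0.45]
  [  -0.05    -0.05     0.75]
Cofactors of I−A, C_ij = (−1)^(i+j)·(minor ij) (rows/columns in the sector order above):
  C_11 = (0.85)(0.75) − (-0.45)(-0.05) = 0.6150
  C_12 = −[(-0.45)(0.75) − (-0.45)(-0.05)] = 0.3600
  C_13 = (-0.45)(-0.05) − (0.85)(-0.05) = 0.0650
  C_21 = −[(-0.05)(0.75) − (-0.05)(-0.05)] = 0.0400
  C_22 = (0.90)(0.75) − (-0.05)(-0.05) = 0.6725
  C_23 = −[(0.90)(-0.05) − (-0.05)(-0.05)] = 0.0475
  C_31 = (-0.05)(-0.45) − (-0.05)(0.85) = 0.0650
  C_32 = −[(0.90)(-0.45) − (-0.05)(-0.45)] = 0.4275
  C_33 = (0.90)(0.85) − (-0.05)(-0.45) = 0.7425
det(I−A) = Σ_j (I−A)_1j·C_1j = (0.90)(0.6150) + (-0.05)(0.3600) + (-0.05)(0.0650) = 0.53225
adj(I−A) = Cᵀ =
  [ 0.6150   0.0400   0.0650]
  [ 0.3600   0.6725   0.4275]
  [ 0.0650   0.0475   0.7425]
(I − A)⁻¹ = adj(I−A) / det(I−A) ≈
  [   1.1555     0.0752     0.1221]
  [   0.6764     1.2635     0.8032]
  [   0.1221     0.0892     1.3950]
x = (I − A)⁻¹ d = adj(I−A)·d / det(I−A), with det(I−A) = 0.53225:
  x_1 = (0.6150·100 + 0.0400·180 + 0.0650·290) / 0.53225 = 87.55 / 0.53225 ≈ 164.490
  x_2 = (0.3600·100 + 0.6725·180 + 0.4275·290) / 0.53225 = 281.025 / 0.53225 ≈ 527.994
  x_3 = (0.0650·100 + 0.0475·180 + 0.7425·290) / 0.53225 = 230.375 / 0.53225 ≈ 432.832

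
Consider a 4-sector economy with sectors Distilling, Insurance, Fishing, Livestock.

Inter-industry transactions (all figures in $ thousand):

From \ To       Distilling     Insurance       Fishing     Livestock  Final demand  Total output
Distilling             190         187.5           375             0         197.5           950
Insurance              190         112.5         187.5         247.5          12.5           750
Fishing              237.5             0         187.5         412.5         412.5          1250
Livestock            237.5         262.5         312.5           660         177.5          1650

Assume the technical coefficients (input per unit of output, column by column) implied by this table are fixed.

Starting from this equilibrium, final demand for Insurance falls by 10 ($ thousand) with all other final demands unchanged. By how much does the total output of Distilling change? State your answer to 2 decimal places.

Technical coefficients a_ij = z_ij / X_j:
  a_DD = 190/950 = 0.20, a_ID = 190/950 = 0.20, a_FD = 237.5/950 = 0.25, a_LD = 237.5/950 = 0.25
  a_DI = 187.5/750 = 0.25, a_II = 112.5/750 = 0.15, a_FI = 0/750 = 0.00, a_LI = 262.5/750 = 0.35
  a_DF = 375/1250 = 0.30, a_IF = 187.5/1250 = 0.15, a_FF = 187.5/1250 = 0.15, a_LF = 312.5/1250 = 0.25
  a_DL = 0/1650 = 0.00, a_IL = 247.5/1650 = 0.15, a_FL = 412.5/1650 = 0.25, a_LL = 660/1650 = 0.40
I − A =
  [   0.80    -0.25    -0.30     0.00]
  [  -0.20     0.85    -0.15    -0.15]
  [  -0.25     0.00     0.85    -0.25]
  [  -0.25    -0.35    -0.25     0.60]
Compute the cofactors C_ij = (−1)^(i+j)·(3×3 minor ij) of I−A; the adjugate is their transpose:
adj(I−A) = Cᵀ =
  [ 0.322625   0.138125   0.169125   0.105000]
  [ 0.162625   0.294250   0.149250   0.135750]
  [ 0.185000   0.123125   0.326625   0.166875]
  [ 0.306375   0.280500   0.293625   0.462375]
det(I−A) = Σ_j (I−A)_1j·C_1j = (0.80)(0.322625) + (-0.25)(0.162625) + (-0.30)(0.185000) + (0.00)(0.306375) = 0.16194375
(I − A)⁻¹ = adj(I−A) / det(I−A) ≈
  [   1.9922     0.8529     1.0443     0.6484]
  [   1.0042     1.8170     0.9216     0.8383]
  [   1.1424     0.7603     2.0169     1.0305]
  [   1.8919     1.7321     1.8131     2.8552]
Δx = (I − A)⁻¹ Δd with Δd having -10 in the Insurance component and 0 elsewhere.
So Δx_D = L_DI · (-10), where L_DI = adj(I−A)_DI / det(I−A) = 0.138125 / 0.16194375.
Δx_D = 0.138125 × (-10) / 0.16194375 = -1.38125 / 0.16194375 ≈ -8.53.

Δx_D = -8.53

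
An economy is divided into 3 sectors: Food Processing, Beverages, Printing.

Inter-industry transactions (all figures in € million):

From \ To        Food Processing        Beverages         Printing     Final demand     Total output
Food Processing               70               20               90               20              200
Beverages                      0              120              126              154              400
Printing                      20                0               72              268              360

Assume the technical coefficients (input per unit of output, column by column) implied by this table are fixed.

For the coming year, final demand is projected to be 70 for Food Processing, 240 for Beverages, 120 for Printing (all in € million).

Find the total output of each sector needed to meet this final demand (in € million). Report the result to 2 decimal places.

Technical coefficients a_ij = z_ij / X_j:
  a_11 = 70/200 = 0.35, a_21 = 0/200 = 0.00, a_31 = 20/200 = 0.10
  a_12 = 20/400 = 0.05, a_22 = 120/400 = 0.30, a_32 = 0/400 = 0.00
  a_13 = 90/360 = 0.25, a_23 = 126/360 = 0.35, a_33 = 72/360 = 0.20
I − A =
  [   0.65    -0.05    -0.25]
  [   0.00     0.70    -0.35]
  [  -0.10     0.00     0.80]
Cofactors of I−A, C_ij = (−1)^(i+j)·(minor ij) (rows/columns in the sector order above):
  C_11 = (0.70)(0.80) − (-0.35)(0.00) = 0.5600
  C_12 = −[(0.00)(0.80) − (-0.35)(-0.10)] = 0.0350
  C_13 = (0.00)(0.00) − (0.70)(-0.10) = 0.0700
  C_21 = −[(-0.05)(0.80) − (-0.25)(0.00)] = 0.0400
  C_22 = (0.65)(0.80) − (-0.25)(-0.10) = 0.4950
  C_23 = −[(0.65)(0.00) − (-0.05)(-0.10)] = 0.0050
  C_31 = (-0.05)(-0.35) − (-0.25)(0.70) = 0.1925
  C_32 = −[(0.65)(-0.35) − (-0.25)(0.00)] = 0.2275
  C_33 = (0.65)(0.70) − (-0.05)(0.00) = 0.4550
det(I−A) = Σ_j (I−A)_1j·C_1j = (0.65)(0.5600) + (-0.05)(0.0350) + (-0.25)(0.0700) = 0.34475
adj(I−A) = Cᵀ =
  [ 0.5600   0.0400   0.1925]
  [ 0.0350   0.4950   0.2275]
  [ 0.0700   0.0050   0.4550]
(I − A)⁻¹ = adj(I−A) / det(I−A) ≈
  [   1.6244     0.1160     0.5584]
  [   0.1015     1.4358     0.6599]
  [   0.2030     0.0145     1.3198]
x = (I − A)⁻¹ d = adj(I−A)·d / det(I−A), with det(I−A) = 0.34475:
  x_1 = (0.5600·70 + 0.0400·240 + 0.1925·120) / 0.34475 = 71.90 / 0.34475 ≈ 208.56
  x_2 = (0.0350·70 + 0.4950·240 + 0.2275·120) / 0.34475 = 148.55 / 0.34475 ≈ 430.89
  x_3 = (0.0700·70 + 0.0050·240 + 0.4550·120) / 0.34475 = 60.70 / 0.34475 ≈ 176.07

x_1 = 208.56, x_2 = 430.89, x_3 = 176.07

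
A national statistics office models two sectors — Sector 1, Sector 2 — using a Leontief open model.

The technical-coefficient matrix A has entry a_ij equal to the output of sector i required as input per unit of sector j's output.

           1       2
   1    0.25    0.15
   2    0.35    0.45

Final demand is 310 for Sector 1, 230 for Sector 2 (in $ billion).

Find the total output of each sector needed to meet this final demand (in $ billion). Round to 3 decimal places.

I − A =
  [   0.75    -0.15]
  [  -0.35     0.55]
det(I−A) = (0.75)(0.55) − (-0.15)(-0.35) = 0.3600
adj(I−A) = [[0.55, 0.15], [0.35, 0.75]]
(I − A)⁻¹ = adj(I−A) / det(I−A) ≈
  [   1.5278     0.4167]
  [   0.9722     2.0833]
x = (I − A)⁻¹ d = adj(I−A)·d / det(I−A), with det(I−A) = 0.3600:
  x_1 = (0.55·310 + 0.15·230) / 0.3600 = 205.00 / 0.3600 ≈ 569.444
  x_2 = (0.35·310 + 0.75·230) / 0.3600 = 281.00 / 0.3600 ≈ 780.556

x_1 = 569.444, x_2 = 780.556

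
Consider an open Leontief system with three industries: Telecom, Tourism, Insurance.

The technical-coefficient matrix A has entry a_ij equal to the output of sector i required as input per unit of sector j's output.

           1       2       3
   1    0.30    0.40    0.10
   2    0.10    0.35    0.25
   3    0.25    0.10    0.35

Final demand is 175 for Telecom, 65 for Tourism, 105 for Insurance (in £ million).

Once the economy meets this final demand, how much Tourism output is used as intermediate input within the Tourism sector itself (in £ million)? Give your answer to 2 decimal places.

I − A =
  [   0.70    -0.40    -0.10]
  [  -0.10     0.65    -0.25]
  [  -0.25    -0.10     0.65]
Cofactors of I−A, C_ij = (−1)^(i+j)·(minor ij) (rows/columns in the sector order above):
  C_11 = (0.65)(0.65) − (-0.25)(-0.10) = 0.3975
  C_12 = −[(-0.10)(0.65) − (-0.25)(-0.25)] = 0.1275
  C_13 = (-0.10)(-0.10) − (0.65)(-0.25) = 0.1725
  C_21 = −[(-0.40)(0.65) − (-0.10)(-0.10)] = 0.2700
  C_22 = (0.70)(0.65) − (-0.10)(-0.25) = 0.4300
  C_23 = −[(0.70)(-0.10) − (-0.40)(-0.25)] = 0.1700
  C_31 = (-0.40)(-0.25) − (-0.10)(0.65) = 0.1650
  C_32 = −[(0.70)(-0.25) − (-0.10)(-0.10)] = 0.1850
  C_33 = (0.70)(0.65) − (-0.40)(-0.10) = 0.4150
det(I−A) = Σ_j (I−A)_1j·C_1j = (0.70)(0.3975) + (-0.40)(0.1275) + (-0.10)(0.1725) = 0.2100
adj(I−A) = Cᵀ =
  [ 0.3975   0.2700   0.1650]
  [ 0.1275   0.4300   0.1850]
  [ 0.1725   0.1700   0.4150]
(I − A)⁻¹ = adj(I−A) / det(I−A) ≈
  [   1.8929     1.2857     0.7857]
  [   0.6071     2.0476     0.8810]
  [   0.8214     0.8095     1.9762]
First solve x = (I − A)⁻¹ d = adj(I−A)·d / det(I−A); in particular x_2 = (0.1275·175 + 0.4300·65 + 0.1850·105) / 0.2100 = 69.6875 / 0.2100 ≈ 331.8452.
Intermediate flow from 2 to 2: z_22 = a_22 · x_2 = 0.35 × 69.6875 / 0.2100 = 24.390625 / 0.2100 ≈ 116.15.

z_22 = 116.15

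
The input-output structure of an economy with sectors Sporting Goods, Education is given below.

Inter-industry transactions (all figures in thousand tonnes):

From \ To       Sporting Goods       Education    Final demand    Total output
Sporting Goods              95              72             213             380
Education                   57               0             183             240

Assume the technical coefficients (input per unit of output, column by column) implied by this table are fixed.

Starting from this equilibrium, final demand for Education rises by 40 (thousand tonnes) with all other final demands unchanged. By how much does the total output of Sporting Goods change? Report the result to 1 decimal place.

Δx_1 = 17.0

Technical coefficients a_ij = z_ij / X_j:
  a_11 = 95/380 = 0.25, a_21 = 57/380 = 0.15
  a_12 = 72/240 = 0.30, a_22 = 0/240 = 0.00
I − A =
  [   0.75    -0.30]
  [  -0.15     1.00]
det(I−A) = (0.75)(1.00) − (-0.30)(-0.15) = 0.7050
adj(I−A) = [[1.00, 0.30], [0.15, 0.75]]
(I − A)⁻¹ = adj(I−A) / det(I−A) ≈
  [   1.4184     0.4255]
  [   0.2128     1.0638]
Δx = (I − A)⁻¹ Δd with Δd having +40 in the Education component and 0 elsewhere.
So Δx_1 = L_12 · (+40), where L_12 = adj(I−A)_12 / det(I−A) = 0.30 / 0.7050.
Δx_1 = 0.30 × (+40) / 0.7050 = 12.00 / 0.7050 ≈ 17.0.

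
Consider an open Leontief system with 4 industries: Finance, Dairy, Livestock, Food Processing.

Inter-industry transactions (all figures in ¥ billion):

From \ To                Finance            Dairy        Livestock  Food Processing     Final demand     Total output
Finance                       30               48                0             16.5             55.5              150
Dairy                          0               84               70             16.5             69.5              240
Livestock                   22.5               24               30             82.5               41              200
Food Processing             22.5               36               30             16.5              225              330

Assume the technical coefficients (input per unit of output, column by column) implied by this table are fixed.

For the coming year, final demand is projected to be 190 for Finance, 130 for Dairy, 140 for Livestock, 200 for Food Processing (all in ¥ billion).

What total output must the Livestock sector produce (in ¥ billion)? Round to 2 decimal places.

Technical coefficients a_ij = z_ij / X_j:
  a_11 = 30/150 = 0.20, a_21 = 0/150 = 0.00, a_31 = 22.5/150 = 0.15, a_41 = 22.5/150 = 0.15
  a_12 = 48/240 = 0.20, a_22 = 84/240 = 0.35, a_32 = 24/240 = 0.10, a_42 = 36/240 = 0.15
  a_13 = 0/200 = 0.00, a_23 = 70/200 = 0.35, a_33 = 30/200 = 0.15, a_43 = 30/200 = 0.15
  a_14 = 16.5/330 = 0.05, a_24 = 16.5/330 = 0.05, a_34 = 82.5/330 = 0.25, a_44 = 16.5/330 = 0.05
I − A =
  [   0.80    -0.20     0.00    -0.05]
  [   0.00     0.65    -0.35    -0.05]
  [  -0.15    -0.10     0.85    -0.25]
  [  -0.15    -0.15    -0.15     0.95]
Compute the cofactors C_ij = (−1)^(i+j)·(3×3 minor ij) of I−A; the adjugate is their transpose:
adj(I−A) = Cᵀ =
  [ 0.447000   0.161125   0.075500   0.051875]
  [ 0.070500   0.608500   0.269375   0.106625]
  [ 0.116625   0.142375   0.481625   0.140375]
  [ 0.100125   0.144000   0.130500   0.403500]
det(I−A) = Σ_j (I−A)_1j·C_1j = (0.80)(0.447000) + (-0.20)(0.070500) + (0.00)(0.116625) + (-0.05)(0.100125) = 0.33849375
(I − A)⁻¹ = adj(I−A) / det(I−A) ≈
  [   1.3206     0.4760     0.2230     0.1533]
  [   0.2083     1.7977     0.7958     0.3150]
  [   0.3445     0.4206     1.4228     0.4147]
  [   0.2958     0.4254     0.3855     1.1920]
x = (I − A)⁻¹ d = adj(I−A)·d / det(I−A), with det(I−A) = 0.33849375:
  x_1 = (0.447000·190 + 0.161125·130 + 0.075500·140 + 0.051875·200) / 0.33849375 = 126.82125 / 0.33849375 ≈ 374.66
  x_2 = (0.070500·190 + 0.608500·130 + 0.269375·140 + 0.106625·200) / 0.33849375 = 151.5375 / 0.33849375 ≈ 447.68
  x_3 = (0.116625·190 + 0.142375·130 + 0.481625·140 + 0.140375·200) / 0.33849375 = 136.17 / 0.33849375 ≈ 402.28
  x_4 = (0.100125·190 + 0.144000·130 + 0.130500·140 + 0.403500·200) / 0.33849375 = 136.71375 / 0.33849375 ≈ 403.89

x_3 = 402.28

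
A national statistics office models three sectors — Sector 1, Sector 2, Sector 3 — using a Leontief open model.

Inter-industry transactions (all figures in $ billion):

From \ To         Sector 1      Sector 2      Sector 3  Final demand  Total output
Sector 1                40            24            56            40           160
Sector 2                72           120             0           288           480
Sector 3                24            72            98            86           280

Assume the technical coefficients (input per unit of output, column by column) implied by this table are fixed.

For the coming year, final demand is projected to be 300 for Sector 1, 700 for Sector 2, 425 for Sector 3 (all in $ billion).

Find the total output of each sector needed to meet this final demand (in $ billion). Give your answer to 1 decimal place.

x_1 = 805.6, x_2 = 1416.7, x_3 = 1166.7

Technical coefficients a_ij = z_ij / X_j:
  a_11 = 40/160 = 0.25, a_21 = 72/160 = 0.45, a_31 = 24/160 = 0.15
  a_12 = 24/480 = 0.05, a_22 = 120/480 = 0.25, a_32 = 72/480 = 0.15
  a_13 = 56/280 = 0.20, a_23 = 0/280 = 0.00, a_33 = 98/280 = 0.35
I − A =
  [   0.75    -0.05    -0.20]
  [  -0.45     0.75     0.00]
  [  -0.15    -0.15     0.65]
Cofactors of I−A, C_ij = (−1)^(i+j)·(minor ij) (rows/columns in the sector order above):
  C_11 = (0.75)(0.65) − (0.00)(-0.15) = 0.4875
  C_12 = −[(-0.45)(0.65) − (0.00)(-0.15)] = 0.2925
  C_13 = (-0.45)(-0.15) − (0.75)(-0.15) = 0.1800
  C_21 = −[(-0.05)(0.65) − (-0.20)(-0.15)] = 0.0625
  C_22 = (0.75)(0.65) − (-0.20)(-0.15) = 0.4575
  C_23 = −[(0.75)(-0.15) − (-0.05)(-0.15)] = 0.1200
  C_31 = (-0.05)(0.00) − (-0.20)(0.75) = 0.1500
  C_32 = −[(0.75)(0.00) − (-0.20)(-0.45)] = 0.0900
  C_33 = (0.75)(0.75) − (-0.05)(-0.45) = 0.5400
det(I−A) = Σ_j (I−A)_1j·C_1j = (0.75)(0.4875) + (-0.05)(0.2925) + (-0.20)(0.1800) = 0.3150
adj(I−A) = Cᵀ =
  [ 0.4875   0.0625   0.1500]
  [ 0.2925   0.4575   0.0900]
  [ 0.1800   0.1200   0.5400]
(I − A)⁻¹ = adj(I−A) / det(I−A) ≈
  [   1.5476     0.1984     0.4762]
  [   0.9286     1.4524     0.2857]
  [   0.5714     0.3810     1.7143]
x = (I − A)⁻¹ d = adj(I−A)·d / det(I−A), with det(I−A) = 0.3150:
  x_1 = (0.4875·300 + 0.0625·700 + 0.1500·425) / 0.3150 = 253.75 / 0.3150 ≈ 805.6
  x_2 = (0.2925·300 + 0.4575·700 + 0.0900·425) / 0.3150 = 446.25 / 0.3150 ≈ 1416.7
  x_3 = (0.1800·300 + 0.1200·700 + 0.5400·425) / 0.3150 = 367.50 / 0.3150 ≈ 1166.7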